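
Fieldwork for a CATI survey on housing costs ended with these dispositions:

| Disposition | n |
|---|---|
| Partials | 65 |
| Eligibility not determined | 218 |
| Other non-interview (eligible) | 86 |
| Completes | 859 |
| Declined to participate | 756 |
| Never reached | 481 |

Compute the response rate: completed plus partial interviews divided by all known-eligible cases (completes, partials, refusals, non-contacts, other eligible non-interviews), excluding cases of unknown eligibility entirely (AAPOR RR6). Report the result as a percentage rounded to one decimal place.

41.1%

Top = 859 + 65 = 924
Denom = 859 + 65 + 756 + 481 + 86 = 2247
RR6 = 924 / 2247 = 0.4112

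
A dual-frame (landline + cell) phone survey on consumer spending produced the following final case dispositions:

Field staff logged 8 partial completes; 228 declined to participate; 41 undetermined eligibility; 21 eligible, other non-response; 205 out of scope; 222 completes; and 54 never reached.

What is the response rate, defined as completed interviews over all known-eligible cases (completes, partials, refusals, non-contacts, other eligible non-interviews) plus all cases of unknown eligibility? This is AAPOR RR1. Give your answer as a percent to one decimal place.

38.7%

Num: 222
Base: 222 + 8 + 228 + 54 + 21 + 41 = 574
RR1 = 222 / 574 = 0.3868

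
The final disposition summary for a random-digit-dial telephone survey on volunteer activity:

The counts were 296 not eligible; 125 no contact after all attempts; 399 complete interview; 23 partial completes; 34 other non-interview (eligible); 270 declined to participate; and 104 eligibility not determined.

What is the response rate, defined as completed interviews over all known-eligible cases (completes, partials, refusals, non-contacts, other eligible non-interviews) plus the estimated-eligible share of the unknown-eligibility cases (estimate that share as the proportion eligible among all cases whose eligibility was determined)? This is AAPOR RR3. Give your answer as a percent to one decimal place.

43.0%

Num → 399
Known eligible → 399 + 23 + 270 + 125 + 34 = 851
e = 851 / (851 + 296) = 851 / 1147 = 0.7419
e × U → 0.7419 × 104 = 77.16
Denominator → 851 + 77.16 = 928.16
RR3 = 399 / 928.16 = 0.4299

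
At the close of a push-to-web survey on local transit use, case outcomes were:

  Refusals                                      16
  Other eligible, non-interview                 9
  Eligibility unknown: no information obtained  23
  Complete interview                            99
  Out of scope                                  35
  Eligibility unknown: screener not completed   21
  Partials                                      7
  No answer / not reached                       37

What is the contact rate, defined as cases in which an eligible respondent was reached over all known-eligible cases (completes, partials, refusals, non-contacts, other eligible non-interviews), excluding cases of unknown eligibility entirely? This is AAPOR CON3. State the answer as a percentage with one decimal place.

Eligibility not determined = 21 + 23 = 44
Top = 99 + 7 + 16 + 9 = 131
Base = 99 + 7 + 16 + 37 + 9 = 168
CON3 = 131 / 168 = 0.7798

78.0%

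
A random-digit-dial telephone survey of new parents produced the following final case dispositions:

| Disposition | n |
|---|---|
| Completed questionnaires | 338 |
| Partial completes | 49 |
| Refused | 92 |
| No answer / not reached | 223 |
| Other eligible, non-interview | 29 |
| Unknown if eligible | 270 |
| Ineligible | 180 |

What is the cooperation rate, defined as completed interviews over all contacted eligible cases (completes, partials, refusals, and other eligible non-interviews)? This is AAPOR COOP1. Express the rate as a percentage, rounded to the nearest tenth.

66.5%

Top: 338
Base: 338 + 49 + 92 + 29 = 508
COOP1 = 338 / 508 = 0.6654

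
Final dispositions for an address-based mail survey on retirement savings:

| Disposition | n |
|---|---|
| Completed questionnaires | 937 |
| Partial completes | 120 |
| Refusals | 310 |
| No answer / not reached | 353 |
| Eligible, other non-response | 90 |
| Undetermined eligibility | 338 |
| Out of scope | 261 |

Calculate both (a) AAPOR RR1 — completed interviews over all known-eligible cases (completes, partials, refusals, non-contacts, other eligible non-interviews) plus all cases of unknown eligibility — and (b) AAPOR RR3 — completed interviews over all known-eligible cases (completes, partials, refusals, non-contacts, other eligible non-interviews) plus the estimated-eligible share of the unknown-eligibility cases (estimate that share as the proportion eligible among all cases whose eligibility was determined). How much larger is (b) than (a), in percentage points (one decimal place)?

Num → 937
Denominator → 937 + 120 + 310 + 353 + 90 + 338 = 2148
RR1 = 937 / 2148 = 0.4362
Eligible (known) → 937 + 120 + 310 + 353 + 90 = 1810
e = 1810 / (1810 + 261) = 1810 / 2071 = 0.8740
e × U → 0.8740 × 338 = 295.41
Denominator → 1810 + 295.41 = 2105.41
RR3 = 937 / 2105.41 = 0.4450
Difference = 44.50 − 43.62 = 0.88 percentage points

0.9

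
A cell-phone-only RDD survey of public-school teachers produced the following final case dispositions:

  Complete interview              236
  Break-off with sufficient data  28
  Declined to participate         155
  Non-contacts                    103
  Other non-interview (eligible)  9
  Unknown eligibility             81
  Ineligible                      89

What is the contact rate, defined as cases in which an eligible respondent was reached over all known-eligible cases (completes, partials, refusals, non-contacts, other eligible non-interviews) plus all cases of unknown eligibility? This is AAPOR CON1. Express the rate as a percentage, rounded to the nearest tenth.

69.9%

Top = 236 + 28 + 155 + 9 = 428
Base = 236 + 28 + 155 + 103 + 9 + 81 = 612
CON1 = 428 / 612 = 0.6993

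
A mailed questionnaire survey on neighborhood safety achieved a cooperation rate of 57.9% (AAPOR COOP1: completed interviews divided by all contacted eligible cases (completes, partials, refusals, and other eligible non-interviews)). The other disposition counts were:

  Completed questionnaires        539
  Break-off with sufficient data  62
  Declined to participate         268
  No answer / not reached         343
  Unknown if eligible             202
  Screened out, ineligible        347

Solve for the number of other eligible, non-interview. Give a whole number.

62

COOP1 = 539 / D = 0.579
D = 539 / 0.579 = 930.9
Rest of base = 869
other eligible, non-interview = 930.9 − 869 ≈ 62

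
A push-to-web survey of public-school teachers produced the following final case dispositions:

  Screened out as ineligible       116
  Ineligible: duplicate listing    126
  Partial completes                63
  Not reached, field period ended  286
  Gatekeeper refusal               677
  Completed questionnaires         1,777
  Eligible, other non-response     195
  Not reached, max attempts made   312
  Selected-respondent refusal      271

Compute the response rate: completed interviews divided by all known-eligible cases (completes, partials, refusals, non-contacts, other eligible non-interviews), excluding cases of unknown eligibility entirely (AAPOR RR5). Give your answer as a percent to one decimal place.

Refusal or break-off = 677 + 271 = 948
Non-contacts = 286 + 312 = 598
Screened out, ineligible = 116 + 126 = 242
Num → 1777
Denom → 1777 + 63 + 948 + 598 + 195 = 3581
RR5 = 1777 / 3581 = 0.4962

49.6%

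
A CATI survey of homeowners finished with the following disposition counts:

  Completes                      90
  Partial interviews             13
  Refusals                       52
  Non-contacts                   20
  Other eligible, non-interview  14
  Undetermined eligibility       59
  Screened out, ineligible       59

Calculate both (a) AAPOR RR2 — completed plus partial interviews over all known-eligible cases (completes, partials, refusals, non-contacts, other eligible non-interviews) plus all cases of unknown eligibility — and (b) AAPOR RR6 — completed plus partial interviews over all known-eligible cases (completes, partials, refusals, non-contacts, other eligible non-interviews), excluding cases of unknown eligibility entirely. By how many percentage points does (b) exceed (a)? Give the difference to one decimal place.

13.0

Top = 90 + 13 = 103
Denom = 90 + 13 + 52 + 20 + 14 + 59 = 248
RR2 = 103 / 248 = 0.4153
Denom = 90 + 13 + 52 + 20 + 14 = 189
RR6 = 103 / 189 = 0.5450
Difference = 54.50 − 41.53 = 12.97 percentage points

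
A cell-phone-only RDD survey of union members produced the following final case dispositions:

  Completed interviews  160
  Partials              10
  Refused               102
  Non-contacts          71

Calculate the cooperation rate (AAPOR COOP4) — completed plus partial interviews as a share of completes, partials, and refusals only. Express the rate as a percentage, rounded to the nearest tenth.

Numerator: 160 + 10 = 170
Denom: 160 + 10 + 102 = 272
COOP4 = 170 / 272 = 0.6250

62.5%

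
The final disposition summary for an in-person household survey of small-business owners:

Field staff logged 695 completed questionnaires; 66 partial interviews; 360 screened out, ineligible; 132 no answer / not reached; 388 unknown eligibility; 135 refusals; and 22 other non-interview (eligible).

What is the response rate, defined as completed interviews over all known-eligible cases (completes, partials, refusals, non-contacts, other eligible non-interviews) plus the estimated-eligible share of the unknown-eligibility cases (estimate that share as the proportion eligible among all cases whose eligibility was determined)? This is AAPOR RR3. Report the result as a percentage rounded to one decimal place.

51.9%

Num: 695
Determined eligible: 695 + 66 + 135 + 132 + 22 = 1050
e = 1050 / (1050 + 360) = 1050 / 1410 = 0.7447
e × U: 0.7447 × 388 = 288.94
Base: 1050 + 288.94 = 1338.94
RR3 = 695 / 1338.94 = 0.5191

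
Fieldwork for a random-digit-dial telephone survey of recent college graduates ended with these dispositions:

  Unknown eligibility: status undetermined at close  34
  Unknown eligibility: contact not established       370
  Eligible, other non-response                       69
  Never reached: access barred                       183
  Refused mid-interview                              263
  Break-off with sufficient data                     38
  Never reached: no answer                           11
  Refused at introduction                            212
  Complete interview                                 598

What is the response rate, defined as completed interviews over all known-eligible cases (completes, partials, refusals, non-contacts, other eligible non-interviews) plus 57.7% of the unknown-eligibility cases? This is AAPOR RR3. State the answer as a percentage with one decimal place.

37.2%

Refusal or break-off = 212 + 263 = 475
No contact after all attempts = 11 + 183 = 194
Undetermined eligibility = 370 + 34 = 404
Num → 598
Determined eligible → 598 + 38 + 475 + 194 + 69 = 1374
Estimated eligible among unknowns → 0.5770 × 404 = 233.11
Denom → 1374 + 233.11 = 1607.11
RR3 = 598 / 1607.11 = 0.3721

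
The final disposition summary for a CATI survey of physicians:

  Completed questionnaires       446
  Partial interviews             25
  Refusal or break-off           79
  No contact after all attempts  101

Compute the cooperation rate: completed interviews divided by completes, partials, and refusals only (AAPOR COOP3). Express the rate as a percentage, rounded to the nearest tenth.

Numerator = 446
Base = 446 + 25 + 79 = 550
COOP3 = 446 / 550 = 0.8109

81.1%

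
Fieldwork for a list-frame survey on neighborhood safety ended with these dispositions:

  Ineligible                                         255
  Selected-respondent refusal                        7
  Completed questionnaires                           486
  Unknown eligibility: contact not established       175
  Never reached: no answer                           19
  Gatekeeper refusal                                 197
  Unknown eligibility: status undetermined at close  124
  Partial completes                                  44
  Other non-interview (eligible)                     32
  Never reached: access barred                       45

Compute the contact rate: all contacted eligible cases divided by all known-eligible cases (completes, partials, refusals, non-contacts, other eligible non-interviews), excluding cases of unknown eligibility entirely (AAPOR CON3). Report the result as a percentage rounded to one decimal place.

92.3%

Declined to participate = 197 + 7 = 204
No answer / not reached = 19 + 45 = 64
Unknown if eligible = 175 + 124 = 299
Top: 486 + 44 + 204 + 32 = 766
Denom: 486 + 44 + 204 + 64 + 32 = 830
CON3 = 766 / 830 = 0.9229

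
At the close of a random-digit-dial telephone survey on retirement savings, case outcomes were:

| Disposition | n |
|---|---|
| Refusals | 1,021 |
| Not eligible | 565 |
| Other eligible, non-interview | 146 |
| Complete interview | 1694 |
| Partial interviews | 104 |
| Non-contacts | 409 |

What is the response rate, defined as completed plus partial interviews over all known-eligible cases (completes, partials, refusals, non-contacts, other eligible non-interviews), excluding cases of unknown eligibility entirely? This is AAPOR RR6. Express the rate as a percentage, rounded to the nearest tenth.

53.3%

Num = 1694 + 104 = 1798
Denominator = 1694 + 104 + 1021 + 409 + 146 = 3374
RR6 = 1798 / 3374 = 0.5329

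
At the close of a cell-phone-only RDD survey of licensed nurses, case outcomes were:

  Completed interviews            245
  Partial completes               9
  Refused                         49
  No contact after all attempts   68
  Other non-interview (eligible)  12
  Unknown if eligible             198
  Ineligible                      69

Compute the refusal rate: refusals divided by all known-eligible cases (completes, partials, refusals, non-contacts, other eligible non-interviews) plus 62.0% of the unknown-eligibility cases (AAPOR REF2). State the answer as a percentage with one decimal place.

Top = 49
Eligible (known) = 245 + 9 + 49 + 68 + 12 = 383
Eligible share of unknowns = 0.6200 × 198 = 122.76
Denominator = 383 + 122.76 = 505.76
REF2 = 49 / 505.76 = 0.0969

9.7%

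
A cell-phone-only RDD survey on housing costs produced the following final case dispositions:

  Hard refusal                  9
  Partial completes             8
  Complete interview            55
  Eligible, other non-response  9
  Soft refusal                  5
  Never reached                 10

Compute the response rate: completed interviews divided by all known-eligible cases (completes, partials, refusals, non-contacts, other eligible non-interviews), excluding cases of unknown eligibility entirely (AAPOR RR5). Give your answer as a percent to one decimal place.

57.3%

Refusal or break-off = 9 + 5 = 14
Numerator: 55
Denom: 55 + 8 + 14 + 10 + 9 = 96
RR5 = 55 / 96 = 0.5729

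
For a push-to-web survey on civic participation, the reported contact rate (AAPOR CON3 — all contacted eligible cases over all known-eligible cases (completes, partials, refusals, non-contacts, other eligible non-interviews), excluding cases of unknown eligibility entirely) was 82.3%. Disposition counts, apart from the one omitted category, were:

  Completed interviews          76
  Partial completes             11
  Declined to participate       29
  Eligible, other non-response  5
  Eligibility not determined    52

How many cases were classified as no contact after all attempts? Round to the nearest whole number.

Numerator → 76 + 11 + 29 + 5 = 121
CON3 = 121 / D = 0.823
D = 121 / 0.823 = 147.0
Other denominator terms total 121
no contact after all attempts = 147.0 − 121 ≈ 26

26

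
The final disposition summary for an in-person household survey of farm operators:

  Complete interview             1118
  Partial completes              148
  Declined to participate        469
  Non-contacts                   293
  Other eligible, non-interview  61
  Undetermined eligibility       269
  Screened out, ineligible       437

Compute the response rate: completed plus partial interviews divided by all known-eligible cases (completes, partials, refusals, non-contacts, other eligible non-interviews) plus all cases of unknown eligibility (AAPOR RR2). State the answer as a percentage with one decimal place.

Num = 1118 + 148 = 1266
Base = 1118 + 148 + 469 + 293 + 61 + 269 = 2358
RR2 = 1266 / 2358 = 0.5369

53.7%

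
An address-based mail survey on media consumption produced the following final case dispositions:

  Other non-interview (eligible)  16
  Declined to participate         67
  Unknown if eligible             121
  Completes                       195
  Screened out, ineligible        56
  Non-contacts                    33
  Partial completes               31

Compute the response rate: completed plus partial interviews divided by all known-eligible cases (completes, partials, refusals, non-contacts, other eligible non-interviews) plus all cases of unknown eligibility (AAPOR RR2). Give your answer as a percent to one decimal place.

Top = 195 + 31 = 226
Base = 195 + 31 + 67 + 33 + 16 + 121 = 463
RR2 = 226 / 463 = 0.4881

48.8%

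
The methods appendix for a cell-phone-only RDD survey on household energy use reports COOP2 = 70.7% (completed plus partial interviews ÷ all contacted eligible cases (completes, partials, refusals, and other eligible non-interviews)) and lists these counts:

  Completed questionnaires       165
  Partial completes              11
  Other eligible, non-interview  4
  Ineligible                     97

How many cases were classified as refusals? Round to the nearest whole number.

69

Top → 165 + 11 = 176
COOP2 = 176 / D = 0.707
D = 176 / 0.707 = 248.9
Other denominator terms total 180
refusals = 248.9 − 180 ≈ 69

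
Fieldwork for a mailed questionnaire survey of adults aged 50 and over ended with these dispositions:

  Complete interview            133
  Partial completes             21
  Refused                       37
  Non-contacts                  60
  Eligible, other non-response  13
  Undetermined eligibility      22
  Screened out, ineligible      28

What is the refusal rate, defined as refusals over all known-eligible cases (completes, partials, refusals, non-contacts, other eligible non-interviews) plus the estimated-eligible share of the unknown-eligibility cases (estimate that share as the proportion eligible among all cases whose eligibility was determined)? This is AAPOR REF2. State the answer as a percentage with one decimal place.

13.0%

Num = 37
Eligible (known) = 133 + 21 + 37 + 60 + 13 = 264
e = 264 / (264 + 28) = 264 / 292 = 0.9041
e × U = 0.9041 × 22 = 19.89
Denominator = 264 + 19.89 = 283.89
REF2 = 37 / 283.89 = 0.1303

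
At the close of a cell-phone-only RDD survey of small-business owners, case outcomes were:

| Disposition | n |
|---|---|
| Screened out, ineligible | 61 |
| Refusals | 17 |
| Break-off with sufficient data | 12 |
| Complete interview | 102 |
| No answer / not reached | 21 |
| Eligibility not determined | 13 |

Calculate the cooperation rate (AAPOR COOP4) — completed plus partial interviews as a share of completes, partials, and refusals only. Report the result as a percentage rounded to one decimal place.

Top → 102 + 12 = 114
Base → 102 + 12 + 17 = 131
COOP4 = 114 / 131 = 0.8702

87.0%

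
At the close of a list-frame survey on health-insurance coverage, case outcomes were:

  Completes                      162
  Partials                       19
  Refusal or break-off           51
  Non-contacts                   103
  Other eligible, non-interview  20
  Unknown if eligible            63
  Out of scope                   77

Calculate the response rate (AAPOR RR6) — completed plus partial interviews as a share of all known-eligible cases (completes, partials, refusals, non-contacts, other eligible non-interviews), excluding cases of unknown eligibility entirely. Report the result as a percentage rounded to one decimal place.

Numerator = 162 + 19 = 181
Denom = 162 + 19 + 51 + 103 + 20 = 355
RR6 = 181 / 355 = 0.5099

51.0%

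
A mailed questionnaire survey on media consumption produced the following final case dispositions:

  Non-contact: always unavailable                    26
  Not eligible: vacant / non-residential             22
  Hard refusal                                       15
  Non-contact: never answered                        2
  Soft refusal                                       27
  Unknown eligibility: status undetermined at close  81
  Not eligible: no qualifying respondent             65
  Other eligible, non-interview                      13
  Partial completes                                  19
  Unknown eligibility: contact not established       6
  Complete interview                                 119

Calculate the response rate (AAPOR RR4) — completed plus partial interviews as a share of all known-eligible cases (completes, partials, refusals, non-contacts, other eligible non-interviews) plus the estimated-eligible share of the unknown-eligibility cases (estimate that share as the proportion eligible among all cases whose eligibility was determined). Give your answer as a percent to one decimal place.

Refused = 15 + 27 = 42
No contact after all attempts = 2 + 26 = 28
Undetermined eligibility = 6 + 81 = 87
Not eligible = 65 + 22 = 87
Top: 119 + 19 = 138
Eligible (known): 119 + 19 + 42 + 28 + 13 = 221
e = 221 / (221 + 87) = 221 / 308 = 0.7175
Estimated eligible among unknowns: 0.7175 × 87 = 62.42
Denominator: 221 + 62.42 = 283.42
RR4 = 138 / 283.42 = 0.4869

48.7%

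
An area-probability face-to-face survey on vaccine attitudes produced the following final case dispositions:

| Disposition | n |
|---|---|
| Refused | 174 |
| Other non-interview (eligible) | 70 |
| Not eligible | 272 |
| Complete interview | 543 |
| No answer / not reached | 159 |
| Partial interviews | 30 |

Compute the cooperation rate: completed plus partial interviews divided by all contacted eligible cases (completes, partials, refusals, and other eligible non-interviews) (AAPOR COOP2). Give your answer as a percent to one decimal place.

70.1%

Numerator → 543 + 30 = 573
Base → 543 + 30 + 174 + 70 = 817
COOP2 = 573 / 817 = 0.7013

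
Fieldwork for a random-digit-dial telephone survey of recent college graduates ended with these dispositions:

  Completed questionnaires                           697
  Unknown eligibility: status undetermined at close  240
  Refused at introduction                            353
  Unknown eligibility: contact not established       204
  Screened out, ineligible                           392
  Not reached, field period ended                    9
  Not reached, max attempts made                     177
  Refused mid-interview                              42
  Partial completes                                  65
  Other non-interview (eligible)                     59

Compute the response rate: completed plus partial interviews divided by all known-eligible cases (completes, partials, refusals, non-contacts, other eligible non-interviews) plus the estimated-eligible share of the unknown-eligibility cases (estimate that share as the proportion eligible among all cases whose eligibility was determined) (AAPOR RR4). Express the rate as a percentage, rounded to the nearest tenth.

Refusal or break-off = 353 + 42 = 395
Never reached = 9 + 177 = 186
Unknown eligibility = 204 + 240 = 444
Top: 697 + 65 = 762
Known eligible: 697 + 65 + 395 + 186 + 59 = 1402
e = 1402 / (1402 + 392) = 1402 / 1794 = 0.7815
e × U: 0.7815 × 444 = 346.99
Base: 1402 + 346.99 = 1748.99
RR4 = 762 / 1748.99 = 0.4357

43.6%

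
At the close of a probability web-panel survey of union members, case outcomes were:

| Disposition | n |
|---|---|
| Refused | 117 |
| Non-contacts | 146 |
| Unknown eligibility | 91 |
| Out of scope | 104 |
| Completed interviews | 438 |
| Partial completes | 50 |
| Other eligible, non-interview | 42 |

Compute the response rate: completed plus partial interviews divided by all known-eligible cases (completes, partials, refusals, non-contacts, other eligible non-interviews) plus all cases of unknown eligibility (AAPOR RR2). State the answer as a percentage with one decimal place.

Top → 438 + 50 = 488
Denom → 438 + 50 + 117 + 146 + 42 + 91 = 884
RR2 = 488 / 884 = 0.5520

55.2%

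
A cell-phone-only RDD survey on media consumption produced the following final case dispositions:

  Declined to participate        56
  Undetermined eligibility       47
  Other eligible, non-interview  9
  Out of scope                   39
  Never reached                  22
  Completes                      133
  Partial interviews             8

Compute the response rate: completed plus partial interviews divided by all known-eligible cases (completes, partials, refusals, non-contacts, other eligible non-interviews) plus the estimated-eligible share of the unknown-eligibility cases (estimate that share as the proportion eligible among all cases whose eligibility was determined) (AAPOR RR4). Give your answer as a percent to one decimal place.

Num → 133 + 8 = 141
Known eligible → 133 + 8 + 56 + 22 + 9 = 228
e = 228 / (228 + 39) = 228 / 267 = 0.8539
Eligible share of unknowns → 0.8539 × 47 = 40.13
Base → 228 + 40.13 = 268.13
RR4 = 141 / 268.13 = 0.5259

52.6%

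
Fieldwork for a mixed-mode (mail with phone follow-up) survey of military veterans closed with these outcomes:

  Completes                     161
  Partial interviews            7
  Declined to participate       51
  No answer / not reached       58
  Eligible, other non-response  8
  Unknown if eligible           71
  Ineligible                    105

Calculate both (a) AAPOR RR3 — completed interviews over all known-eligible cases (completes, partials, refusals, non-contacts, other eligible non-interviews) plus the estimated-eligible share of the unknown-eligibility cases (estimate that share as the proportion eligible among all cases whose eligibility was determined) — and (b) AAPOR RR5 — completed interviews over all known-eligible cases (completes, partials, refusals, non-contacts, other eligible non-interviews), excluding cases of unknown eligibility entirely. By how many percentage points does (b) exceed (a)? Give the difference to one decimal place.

8.7

Top: 161
Known eligible: 161 + 7 + 51 + 58 + 8 = 285
e = 285 / (285 + 105) = 285 / 390 = 0.7308
Eligible share of unknowns: 0.7308 × 71 = 51.89
Denominator: 285 + 51.89 = 336.89
RR3 = 161 / 336.89 = 0.4779
Denominator: 161 + 7 + 51 + 58 + 8 = 285
RR5 = 161 / 285 = 0.5649
Difference = 56.49 − 47.79 = 8.70 percentage points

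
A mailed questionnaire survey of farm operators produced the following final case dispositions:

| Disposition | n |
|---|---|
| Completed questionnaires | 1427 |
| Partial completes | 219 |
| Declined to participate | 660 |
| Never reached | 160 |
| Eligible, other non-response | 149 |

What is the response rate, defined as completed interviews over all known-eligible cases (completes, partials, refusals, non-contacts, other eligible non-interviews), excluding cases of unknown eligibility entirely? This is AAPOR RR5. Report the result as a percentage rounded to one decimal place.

54.6%

Num → 1427
Denominator → 1427 + 219 + 660 + 160 + 149 = 2615
RR5 = 1427 / 2615 = 0.5457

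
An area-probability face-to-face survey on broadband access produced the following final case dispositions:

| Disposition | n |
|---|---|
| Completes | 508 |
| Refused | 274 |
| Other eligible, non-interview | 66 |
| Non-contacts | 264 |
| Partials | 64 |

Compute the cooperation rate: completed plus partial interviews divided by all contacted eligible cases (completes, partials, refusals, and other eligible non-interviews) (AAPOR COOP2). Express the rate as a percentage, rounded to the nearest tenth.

62.7%

Top: 508 + 64 = 572
Base: 508 + 64 + 274 + 66 = 912
COOP2 = 572 / 912 = 0.6272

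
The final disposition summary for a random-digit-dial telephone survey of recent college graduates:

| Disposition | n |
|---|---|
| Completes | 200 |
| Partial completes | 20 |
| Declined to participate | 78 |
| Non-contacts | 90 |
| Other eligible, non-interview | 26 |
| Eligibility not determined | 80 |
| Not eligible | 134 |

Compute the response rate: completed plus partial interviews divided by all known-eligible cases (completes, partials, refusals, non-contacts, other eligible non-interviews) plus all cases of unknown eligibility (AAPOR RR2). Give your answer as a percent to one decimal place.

44.5%

Top: 200 + 20 = 220
Denominator: 200 + 20 + 78 + 90 + 26 + 80 = 494
RR2 = 220 / 494 = 0.4453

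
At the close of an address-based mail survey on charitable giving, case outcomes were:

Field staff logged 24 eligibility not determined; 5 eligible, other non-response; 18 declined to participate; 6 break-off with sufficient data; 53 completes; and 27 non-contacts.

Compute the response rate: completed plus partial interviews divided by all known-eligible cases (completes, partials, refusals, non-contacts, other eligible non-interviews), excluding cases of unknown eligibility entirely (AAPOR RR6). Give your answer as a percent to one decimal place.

Num: 53 + 6 = 59
Base: 53 + 6 + 18 + 27 + 5 = 109
RR6 = 59 / 109 = 0.5413

54.1%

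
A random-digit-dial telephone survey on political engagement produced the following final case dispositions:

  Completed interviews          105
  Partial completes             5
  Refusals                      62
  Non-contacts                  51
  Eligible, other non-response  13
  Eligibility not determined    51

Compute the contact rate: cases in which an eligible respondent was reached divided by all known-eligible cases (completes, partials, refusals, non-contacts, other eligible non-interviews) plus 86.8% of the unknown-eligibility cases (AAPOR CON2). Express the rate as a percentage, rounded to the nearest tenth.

Top = 105 + 5 + 62 + 13 = 185
Determined eligible = 105 + 5 + 62 + 51 + 13 = 236
e × U = 0.8680 × 51 = 44.27
Base = 236 + 44.27 = 280.27
CON2 = 185 / 280.27 = 0.6601

66.0%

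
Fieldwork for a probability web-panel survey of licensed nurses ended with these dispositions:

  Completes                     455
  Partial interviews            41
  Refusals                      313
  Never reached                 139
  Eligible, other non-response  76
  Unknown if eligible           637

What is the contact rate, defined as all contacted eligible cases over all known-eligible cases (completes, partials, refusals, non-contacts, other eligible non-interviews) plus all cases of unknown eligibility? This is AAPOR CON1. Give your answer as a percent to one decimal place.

Numerator = 455 + 41 + 313 + 76 = 885
Denominator = 455 + 41 + 313 + 139 + 76 + 637 = 1661
CON1 = 885 / 1661 = 0.5328

53.3%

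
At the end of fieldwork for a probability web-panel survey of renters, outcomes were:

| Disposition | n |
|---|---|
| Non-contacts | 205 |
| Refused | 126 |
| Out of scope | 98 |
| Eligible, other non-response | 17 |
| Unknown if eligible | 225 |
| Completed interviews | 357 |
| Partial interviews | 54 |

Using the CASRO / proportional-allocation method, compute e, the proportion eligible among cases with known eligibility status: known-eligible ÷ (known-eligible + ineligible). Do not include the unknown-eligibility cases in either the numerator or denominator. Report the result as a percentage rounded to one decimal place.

Determined eligible → 357 + 54 + 126 + 205 + 17 = 759
e = 759 / (759 + 98) = 759 / 857 = 0.8856

88.6%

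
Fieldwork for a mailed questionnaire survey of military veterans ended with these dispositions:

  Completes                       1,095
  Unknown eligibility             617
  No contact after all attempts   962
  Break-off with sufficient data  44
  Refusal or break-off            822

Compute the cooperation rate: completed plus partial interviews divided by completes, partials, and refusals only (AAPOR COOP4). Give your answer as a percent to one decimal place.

Top = 1095 + 44 = 1139
Denominator = 1095 + 44 + 822 = 1961
COOP4 = 1139 / 1961 = 0.5808

58.1%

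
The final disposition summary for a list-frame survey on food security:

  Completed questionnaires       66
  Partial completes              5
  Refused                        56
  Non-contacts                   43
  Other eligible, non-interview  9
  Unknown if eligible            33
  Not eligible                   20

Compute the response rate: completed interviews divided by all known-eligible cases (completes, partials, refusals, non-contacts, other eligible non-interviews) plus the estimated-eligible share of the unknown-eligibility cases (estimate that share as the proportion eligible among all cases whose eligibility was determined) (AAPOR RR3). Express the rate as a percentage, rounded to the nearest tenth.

Numerator → 66
Known eligible → 66 + 5 + 56 + 43 + 9 = 179
e = 179 / (179 + 20) = 179 / 199 = 0.8995
Estimated eligible among unknowns → 0.8995 × 33 = 29.68
Denominator → 179 + 29.68 = 208.68
RR3 = 66 / 208.68 = 0.3163

31.6%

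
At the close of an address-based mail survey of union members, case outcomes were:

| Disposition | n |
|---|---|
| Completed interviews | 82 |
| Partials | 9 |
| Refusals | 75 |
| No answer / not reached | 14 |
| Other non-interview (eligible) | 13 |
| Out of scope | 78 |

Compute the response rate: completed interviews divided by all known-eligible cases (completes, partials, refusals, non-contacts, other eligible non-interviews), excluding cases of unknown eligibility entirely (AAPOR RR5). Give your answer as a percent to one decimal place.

42.5%

Numerator: 82
Denom: 82 + 9 + 75 + 14 + 13 = 193
RR5 = 82 / 193 = 0.4249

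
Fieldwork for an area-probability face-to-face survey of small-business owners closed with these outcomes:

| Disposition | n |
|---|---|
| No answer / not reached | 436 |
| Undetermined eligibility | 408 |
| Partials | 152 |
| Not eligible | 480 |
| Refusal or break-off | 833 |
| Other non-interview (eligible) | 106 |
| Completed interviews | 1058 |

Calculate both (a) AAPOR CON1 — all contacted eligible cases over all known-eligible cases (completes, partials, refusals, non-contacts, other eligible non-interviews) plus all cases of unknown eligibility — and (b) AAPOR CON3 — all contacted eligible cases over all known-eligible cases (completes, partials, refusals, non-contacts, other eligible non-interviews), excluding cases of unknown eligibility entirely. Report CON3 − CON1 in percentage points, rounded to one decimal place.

11.3

Top: 1058 + 152 + 833 + 106 = 2149
Base: 1058 + 152 + 833 + 436 + 106 + 408 = 2993
CON1 = 2149 / 2993 = 0.7180
Base: 1058 + 152 + 833 + 436 + 106 = 2585
CON3 = 2149 / 2585 = 0.8313
Difference = 83.13 − 71.80 = 11.33 percentage points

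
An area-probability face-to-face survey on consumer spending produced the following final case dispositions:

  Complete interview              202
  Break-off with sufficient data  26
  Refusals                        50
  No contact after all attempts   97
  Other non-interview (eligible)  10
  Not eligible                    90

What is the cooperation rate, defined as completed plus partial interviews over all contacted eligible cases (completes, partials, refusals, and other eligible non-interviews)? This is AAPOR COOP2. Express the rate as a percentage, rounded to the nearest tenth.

79.2%

Top: 202 + 26 = 228
Base: 202 + 26 + 50 + 10 = 288
COOP2 = 228 / 288 = 0.7917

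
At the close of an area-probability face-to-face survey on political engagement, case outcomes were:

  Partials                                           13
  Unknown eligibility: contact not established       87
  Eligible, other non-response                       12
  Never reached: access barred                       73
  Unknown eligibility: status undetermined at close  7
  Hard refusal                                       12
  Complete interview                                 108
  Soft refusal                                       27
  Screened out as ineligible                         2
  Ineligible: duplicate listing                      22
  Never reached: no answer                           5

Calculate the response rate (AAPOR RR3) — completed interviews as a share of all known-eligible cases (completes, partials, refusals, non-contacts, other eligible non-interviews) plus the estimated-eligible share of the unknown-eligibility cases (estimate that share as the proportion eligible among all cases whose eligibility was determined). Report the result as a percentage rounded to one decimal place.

32.2%

Refusals = 12 + 27 = 39
Non-contacts = 5 + 73 = 78
Undetermined eligibility = 87 + 7 = 94
Out of scope = 2 + 22 = 24
Top: 108
Known eligible: 108 + 13 + 39 + 78 + 12 = 250
e = 250 / (250 + 24) = 250 / 274 = 0.9124
Estimated eligible among unknowns: 0.9124 × 94 = 85.77
Denom: 250 + 85.77 = 335.77
RR3 = 108 / 335.77 = 0.3216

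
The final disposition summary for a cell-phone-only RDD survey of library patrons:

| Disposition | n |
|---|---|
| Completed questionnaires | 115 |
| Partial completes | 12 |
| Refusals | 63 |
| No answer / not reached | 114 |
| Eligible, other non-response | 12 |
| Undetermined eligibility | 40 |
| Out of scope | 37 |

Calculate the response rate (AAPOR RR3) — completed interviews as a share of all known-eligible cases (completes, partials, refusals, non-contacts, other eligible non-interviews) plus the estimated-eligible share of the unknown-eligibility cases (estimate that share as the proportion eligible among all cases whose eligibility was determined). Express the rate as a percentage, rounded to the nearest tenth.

32.7%

Num → 115
Determined eligible → 115 + 12 + 63 + 114 + 12 = 316
e = 316 / (316 + 37) = 316 / 353 = 0.8952
Eligible share of unknowns → 0.8952 × 40 = 35.81
Base → 316 + 35.81 = 351.81
RR3 = 115 / 351.81 = 0.3269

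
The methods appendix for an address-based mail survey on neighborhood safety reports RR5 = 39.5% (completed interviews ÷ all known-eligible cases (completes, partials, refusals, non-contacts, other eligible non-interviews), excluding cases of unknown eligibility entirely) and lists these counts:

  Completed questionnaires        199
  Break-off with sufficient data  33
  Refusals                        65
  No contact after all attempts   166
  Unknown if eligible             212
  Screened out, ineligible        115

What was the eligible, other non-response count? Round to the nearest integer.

41

RR5 = 199 / D = 0.395
D = 199 / 0.395 = 503.8
Other denominator terms total 463
eligible, other non-response = 503.8 − 463 ≈ 41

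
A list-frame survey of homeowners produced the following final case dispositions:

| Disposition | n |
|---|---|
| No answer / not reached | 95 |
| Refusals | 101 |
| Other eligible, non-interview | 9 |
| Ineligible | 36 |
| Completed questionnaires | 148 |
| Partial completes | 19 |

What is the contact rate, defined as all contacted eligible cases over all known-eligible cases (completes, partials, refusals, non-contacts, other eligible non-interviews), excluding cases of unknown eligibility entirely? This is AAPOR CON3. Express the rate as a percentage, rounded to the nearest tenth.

74.5%

Top: 148 + 19 + 101 + 9 = 277
Base: 148 + 19 + 101 + 95 + 9 = 372
CON3 = 277 / 372 = 0.7446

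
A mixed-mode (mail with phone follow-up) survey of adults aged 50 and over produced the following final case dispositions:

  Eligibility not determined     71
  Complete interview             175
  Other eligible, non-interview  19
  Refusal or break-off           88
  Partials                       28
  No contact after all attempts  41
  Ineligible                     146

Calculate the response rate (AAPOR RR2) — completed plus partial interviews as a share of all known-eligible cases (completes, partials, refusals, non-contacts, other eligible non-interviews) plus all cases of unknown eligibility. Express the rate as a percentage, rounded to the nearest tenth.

48.1%

Top = 175 + 28 = 203
Denominator = 175 + 28 + 88 + 41 + 19 + 71 = 422
RR2 = 203 / 422 = 0.4810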